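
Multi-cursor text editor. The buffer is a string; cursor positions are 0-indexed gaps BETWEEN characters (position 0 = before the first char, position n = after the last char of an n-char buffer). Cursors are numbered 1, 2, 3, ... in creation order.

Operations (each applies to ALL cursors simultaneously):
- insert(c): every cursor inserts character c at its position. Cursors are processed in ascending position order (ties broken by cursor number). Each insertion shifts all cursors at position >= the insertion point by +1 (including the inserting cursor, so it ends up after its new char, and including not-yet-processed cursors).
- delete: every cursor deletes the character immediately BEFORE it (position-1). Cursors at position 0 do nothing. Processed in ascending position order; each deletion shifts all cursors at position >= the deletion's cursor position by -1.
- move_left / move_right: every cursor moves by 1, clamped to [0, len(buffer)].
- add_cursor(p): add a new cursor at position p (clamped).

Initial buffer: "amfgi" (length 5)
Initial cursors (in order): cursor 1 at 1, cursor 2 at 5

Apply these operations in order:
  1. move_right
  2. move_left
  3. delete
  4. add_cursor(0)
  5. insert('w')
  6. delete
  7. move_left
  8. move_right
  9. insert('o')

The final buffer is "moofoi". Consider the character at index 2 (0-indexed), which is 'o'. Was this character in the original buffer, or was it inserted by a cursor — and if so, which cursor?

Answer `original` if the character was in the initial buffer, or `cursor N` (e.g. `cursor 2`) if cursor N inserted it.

Answer: cursor 3

Derivation:
After op 1 (move_right): buffer="amfgi" (len 5), cursors c1@2 c2@5, authorship .....
After op 2 (move_left): buffer="amfgi" (len 5), cursors c1@1 c2@4, authorship .....
After op 3 (delete): buffer="mfi" (len 3), cursors c1@0 c2@2, authorship ...
After op 4 (add_cursor(0)): buffer="mfi" (len 3), cursors c1@0 c3@0 c2@2, authorship ...
After op 5 (insert('w')): buffer="wwmfwi" (len 6), cursors c1@2 c3@2 c2@5, authorship 13..2.
After op 6 (delete): buffer="mfi" (len 3), cursors c1@0 c3@0 c2@2, authorship ...
After op 7 (move_left): buffer="mfi" (len 3), cursors c1@0 c3@0 c2@1, authorship ...
After op 8 (move_right): buffer="mfi" (len 3), cursors c1@1 c3@1 c2@2, authorship ...
After op 9 (insert('o')): buffer="moofoi" (len 6), cursors c1@3 c3@3 c2@5, authorship .13.2.
Authorship (.=original, N=cursor N): . 1 3 . 2 .
Index 2: author = 3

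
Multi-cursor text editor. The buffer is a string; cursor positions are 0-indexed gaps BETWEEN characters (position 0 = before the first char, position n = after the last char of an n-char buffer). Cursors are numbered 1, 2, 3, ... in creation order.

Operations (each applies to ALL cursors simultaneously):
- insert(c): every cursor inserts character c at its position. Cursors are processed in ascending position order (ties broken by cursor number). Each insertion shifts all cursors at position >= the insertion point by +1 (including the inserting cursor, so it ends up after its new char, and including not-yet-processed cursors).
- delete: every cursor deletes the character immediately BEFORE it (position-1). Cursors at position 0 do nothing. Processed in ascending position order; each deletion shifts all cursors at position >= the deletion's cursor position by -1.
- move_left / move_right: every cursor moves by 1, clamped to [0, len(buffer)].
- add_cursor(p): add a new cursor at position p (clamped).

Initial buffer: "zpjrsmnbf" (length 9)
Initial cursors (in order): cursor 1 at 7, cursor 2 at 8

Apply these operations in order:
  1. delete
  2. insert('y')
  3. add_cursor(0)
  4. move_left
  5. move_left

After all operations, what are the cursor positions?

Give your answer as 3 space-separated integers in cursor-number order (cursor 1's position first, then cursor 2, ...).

After op 1 (delete): buffer="zpjrsmf" (len 7), cursors c1@6 c2@6, authorship .......
After op 2 (insert('y')): buffer="zpjrsmyyf" (len 9), cursors c1@8 c2@8, authorship ......12.
After op 3 (add_cursor(0)): buffer="zpjrsmyyf" (len 9), cursors c3@0 c1@8 c2@8, authorship ......12.
After op 4 (move_left): buffer="zpjrsmyyf" (len 9), cursors c3@0 c1@7 c2@7, authorship ......12.
After op 5 (move_left): buffer="zpjrsmyyf" (len 9), cursors c3@0 c1@6 c2@6, authorship ......12.

Answer: 6 6 0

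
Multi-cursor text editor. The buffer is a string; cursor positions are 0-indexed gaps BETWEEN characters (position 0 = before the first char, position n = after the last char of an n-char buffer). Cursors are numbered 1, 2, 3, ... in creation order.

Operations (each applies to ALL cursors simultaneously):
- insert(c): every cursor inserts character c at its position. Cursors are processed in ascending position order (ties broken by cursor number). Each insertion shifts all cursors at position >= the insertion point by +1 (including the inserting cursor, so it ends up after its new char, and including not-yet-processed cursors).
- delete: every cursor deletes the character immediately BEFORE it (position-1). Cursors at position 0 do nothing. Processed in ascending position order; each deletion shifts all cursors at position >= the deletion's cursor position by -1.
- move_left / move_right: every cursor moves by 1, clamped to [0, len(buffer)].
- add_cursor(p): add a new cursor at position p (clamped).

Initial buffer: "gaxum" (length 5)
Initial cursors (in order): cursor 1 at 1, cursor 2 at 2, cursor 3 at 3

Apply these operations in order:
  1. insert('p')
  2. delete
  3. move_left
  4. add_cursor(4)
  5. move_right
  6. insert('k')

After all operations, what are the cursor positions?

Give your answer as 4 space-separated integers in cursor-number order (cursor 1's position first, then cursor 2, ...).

After op 1 (insert('p')): buffer="gpapxpum" (len 8), cursors c1@2 c2@4 c3@6, authorship .1.2.3..
After op 2 (delete): buffer="gaxum" (len 5), cursors c1@1 c2@2 c3@3, authorship .....
After op 3 (move_left): buffer="gaxum" (len 5), cursors c1@0 c2@1 c3@2, authorship .....
After op 4 (add_cursor(4)): buffer="gaxum" (len 5), cursors c1@0 c2@1 c3@2 c4@4, authorship .....
After op 5 (move_right): buffer="gaxum" (len 5), cursors c1@1 c2@2 c3@3 c4@5, authorship .....
After op 6 (insert('k')): buffer="gkakxkumk" (len 9), cursors c1@2 c2@4 c3@6 c4@9, authorship .1.2.3..4

Answer: 2 4 6 9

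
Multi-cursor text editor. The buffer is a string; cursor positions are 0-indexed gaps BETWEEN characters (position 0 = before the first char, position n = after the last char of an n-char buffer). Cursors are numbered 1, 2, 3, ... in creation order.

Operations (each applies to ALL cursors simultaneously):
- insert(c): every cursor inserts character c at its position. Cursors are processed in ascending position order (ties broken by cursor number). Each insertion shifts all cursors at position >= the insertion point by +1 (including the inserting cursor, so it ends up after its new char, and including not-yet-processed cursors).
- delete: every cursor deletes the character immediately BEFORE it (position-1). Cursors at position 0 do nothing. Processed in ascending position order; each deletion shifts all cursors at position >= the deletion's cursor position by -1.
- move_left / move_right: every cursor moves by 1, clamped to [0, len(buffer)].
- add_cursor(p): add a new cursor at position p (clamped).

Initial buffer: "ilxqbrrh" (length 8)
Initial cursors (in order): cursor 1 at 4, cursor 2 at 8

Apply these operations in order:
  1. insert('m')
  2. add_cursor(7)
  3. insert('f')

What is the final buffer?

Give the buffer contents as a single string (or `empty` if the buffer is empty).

After op 1 (insert('m')): buffer="ilxqmbrrhm" (len 10), cursors c1@5 c2@10, authorship ....1....2
After op 2 (add_cursor(7)): buffer="ilxqmbrrhm" (len 10), cursors c1@5 c3@7 c2@10, authorship ....1....2
After op 3 (insert('f')): buffer="ilxqmfbrfrhmf" (len 13), cursors c1@6 c3@9 c2@13, authorship ....11..3..22

Answer: ilxqmfbrfrhmf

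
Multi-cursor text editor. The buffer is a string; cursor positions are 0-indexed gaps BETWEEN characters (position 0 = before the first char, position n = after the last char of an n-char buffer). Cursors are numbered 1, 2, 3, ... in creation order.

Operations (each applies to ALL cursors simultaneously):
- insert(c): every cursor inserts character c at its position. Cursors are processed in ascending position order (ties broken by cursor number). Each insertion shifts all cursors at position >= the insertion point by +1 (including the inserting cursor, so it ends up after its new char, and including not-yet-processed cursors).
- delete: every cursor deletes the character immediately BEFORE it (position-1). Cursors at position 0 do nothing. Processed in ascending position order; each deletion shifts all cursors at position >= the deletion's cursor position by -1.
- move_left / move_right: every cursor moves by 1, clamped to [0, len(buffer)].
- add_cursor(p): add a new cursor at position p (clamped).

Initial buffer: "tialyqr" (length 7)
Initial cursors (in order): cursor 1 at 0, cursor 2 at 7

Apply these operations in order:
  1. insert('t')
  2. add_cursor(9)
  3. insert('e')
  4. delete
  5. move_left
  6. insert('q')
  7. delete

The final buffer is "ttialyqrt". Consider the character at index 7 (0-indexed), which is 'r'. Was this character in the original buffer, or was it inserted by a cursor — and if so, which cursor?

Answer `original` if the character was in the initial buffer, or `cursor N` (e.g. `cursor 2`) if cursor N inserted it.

After op 1 (insert('t')): buffer="ttialyqrt" (len 9), cursors c1@1 c2@9, authorship 1.......2
After op 2 (add_cursor(9)): buffer="ttialyqrt" (len 9), cursors c1@1 c2@9 c3@9, authorship 1.......2
After op 3 (insert('e')): buffer="tetialyqrtee" (len 12), cursors c1@2 c2@12 c3@12, authorship 11.......223
After op 4 (delete): buffer="ttialyqrt" (len 9), cursors c1@1 c2@9 c3@9, authorship 1.......2
After op 5 (move_left): buffer="ttialyqrt" (len 9), cursors c1@0 c2@8 c3@8, authorship 1.......2
After op 6 (insert('q')): buffer="qttialyqrqqt" (len 12), cursors c1@1 c2@11 c3@11, authorship 11.......232
After op 7 (delete): buffer="ttialyqrt" (len 9), cursors c1@0 c2@8 c3@8, authorship 1.......2
Authorship (.=original, N=cursor N): 1 . . . . . . . 2
Index 7: author = original

Answer: original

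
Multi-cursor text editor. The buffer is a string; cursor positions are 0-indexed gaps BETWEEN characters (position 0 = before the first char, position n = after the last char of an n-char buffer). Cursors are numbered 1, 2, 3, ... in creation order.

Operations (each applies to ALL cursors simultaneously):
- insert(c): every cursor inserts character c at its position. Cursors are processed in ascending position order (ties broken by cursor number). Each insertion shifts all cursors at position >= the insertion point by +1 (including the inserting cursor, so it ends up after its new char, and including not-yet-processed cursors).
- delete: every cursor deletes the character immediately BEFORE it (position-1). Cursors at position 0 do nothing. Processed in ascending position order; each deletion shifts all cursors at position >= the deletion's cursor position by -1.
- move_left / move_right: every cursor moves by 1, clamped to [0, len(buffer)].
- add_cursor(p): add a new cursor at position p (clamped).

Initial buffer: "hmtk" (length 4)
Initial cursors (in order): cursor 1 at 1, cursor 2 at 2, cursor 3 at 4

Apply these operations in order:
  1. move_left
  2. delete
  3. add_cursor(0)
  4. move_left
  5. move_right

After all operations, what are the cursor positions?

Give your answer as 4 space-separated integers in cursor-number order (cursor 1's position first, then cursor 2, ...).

Answer: 1 1 1 1

Derivation:
After op 1 (move_left): buffer="hmtk" (len 4), cursors c1@0 c2@1 c3@3, authorship ....
After op 2 (delete): buffer="mk" (len 2), cursors c1@0 c2@0 c3@1, authorship ..
After op 3 (add_cursor(0)): buffer="mk" (len 2), cursors c1@0 c2@0 c4@0 c3@1, authorship ..
After op 4 (move_left): buffer="mk" (len 2), cursors c1@0 c2@0 c3@0 c4@0, authorship ..
After op 5 (move_right): buffer="mk" (len 2), cursors c1@1 c2@1 c3@1 c4@1, authorship ..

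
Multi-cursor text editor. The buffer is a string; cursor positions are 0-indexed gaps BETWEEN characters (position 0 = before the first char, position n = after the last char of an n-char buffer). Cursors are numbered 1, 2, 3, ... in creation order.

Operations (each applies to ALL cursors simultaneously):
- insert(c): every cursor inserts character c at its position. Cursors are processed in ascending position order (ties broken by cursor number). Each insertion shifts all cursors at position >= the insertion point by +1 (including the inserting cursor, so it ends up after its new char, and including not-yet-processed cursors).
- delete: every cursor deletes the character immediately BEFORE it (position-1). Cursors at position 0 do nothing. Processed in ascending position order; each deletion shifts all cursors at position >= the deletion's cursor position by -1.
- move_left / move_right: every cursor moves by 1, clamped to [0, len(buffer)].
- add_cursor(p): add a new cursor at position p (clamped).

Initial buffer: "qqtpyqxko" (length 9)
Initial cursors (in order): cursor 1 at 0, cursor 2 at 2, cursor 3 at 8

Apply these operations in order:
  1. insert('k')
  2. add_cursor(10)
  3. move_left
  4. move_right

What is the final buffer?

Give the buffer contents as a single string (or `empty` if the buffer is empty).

After op 1 (insert('k')): buffer="kqqktpyqxkko" (len 12), cursors c1@1 c2@4 c3@11, authorship 1..2......3.
After op 2 (add_cursor(10)): buffer="kqqktpyqxkko" (len 12), cursors c1@1 c2@4 c4@10 c3@11, authorship 1..2......3.
After op 3 (move_left): buffer="kqqktpyqxkko" (len 12), cursors c1@0 c2@3 c4@9 c3@10, authorship 1..2......3.
After op 4 (move_right): buffer="kqqktpyqxkko" (len 12), cursors c1@1 c2@4 c4@10 c3@11, authorship 1..2......3.

Answer: kqqktpyqxkko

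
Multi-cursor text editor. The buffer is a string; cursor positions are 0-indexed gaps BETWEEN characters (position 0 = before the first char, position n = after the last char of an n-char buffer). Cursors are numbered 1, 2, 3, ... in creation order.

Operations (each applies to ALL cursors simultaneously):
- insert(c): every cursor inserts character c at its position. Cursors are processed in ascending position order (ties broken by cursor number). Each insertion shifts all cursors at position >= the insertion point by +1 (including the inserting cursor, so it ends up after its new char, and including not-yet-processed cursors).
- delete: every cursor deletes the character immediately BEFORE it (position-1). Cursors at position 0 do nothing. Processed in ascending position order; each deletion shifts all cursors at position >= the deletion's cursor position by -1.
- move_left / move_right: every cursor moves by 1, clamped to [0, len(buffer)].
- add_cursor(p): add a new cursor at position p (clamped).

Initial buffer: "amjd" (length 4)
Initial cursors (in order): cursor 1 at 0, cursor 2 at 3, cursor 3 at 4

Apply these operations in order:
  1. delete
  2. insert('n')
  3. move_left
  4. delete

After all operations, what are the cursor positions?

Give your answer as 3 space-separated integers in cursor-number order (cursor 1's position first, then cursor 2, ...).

Answer: 0 2 2

Derivation:
After op 1 (delete): buffer="am" (len 2), cursors c1@0 c2@2 c3@2, authorship ..
After op 2 (insert('n')): buffer="namnn" (len 5), cursors c1@1 c2@5 c3@5, authorship 1..23
After op 3 (move_left): buffer="namnn" (len 5), cursors c1@0 c2@4 c3@4, authorship 1..23
After op 4 (delete): buffer="nan" (len 3), cursors c1@0 c2@2 c3@2, authorship 1.3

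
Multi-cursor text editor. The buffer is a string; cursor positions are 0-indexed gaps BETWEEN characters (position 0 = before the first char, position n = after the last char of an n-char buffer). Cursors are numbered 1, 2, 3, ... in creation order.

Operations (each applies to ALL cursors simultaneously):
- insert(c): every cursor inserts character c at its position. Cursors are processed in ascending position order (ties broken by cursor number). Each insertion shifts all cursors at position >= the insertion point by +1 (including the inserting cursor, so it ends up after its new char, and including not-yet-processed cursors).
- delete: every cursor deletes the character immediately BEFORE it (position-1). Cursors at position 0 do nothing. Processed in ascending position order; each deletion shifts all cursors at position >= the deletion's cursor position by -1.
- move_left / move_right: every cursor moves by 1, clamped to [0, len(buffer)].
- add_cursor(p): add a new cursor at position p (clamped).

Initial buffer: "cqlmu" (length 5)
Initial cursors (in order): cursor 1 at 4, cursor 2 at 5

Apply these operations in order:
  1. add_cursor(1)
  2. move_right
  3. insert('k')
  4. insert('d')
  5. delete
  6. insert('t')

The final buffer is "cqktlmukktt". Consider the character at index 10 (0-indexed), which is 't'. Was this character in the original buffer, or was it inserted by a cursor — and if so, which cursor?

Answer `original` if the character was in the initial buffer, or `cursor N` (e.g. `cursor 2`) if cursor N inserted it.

Answer: cursor 2

Derivation:
After op 1 (add_cursor(1)): buffer="cqlmu" (len 5), cursors c3@1 c1@4 c2@5, authorship .....
After op 2 (move_right): buffer="cqlmu" (len 5), cursors c3@2 c1@5 c2@5, authorship .....
After op 3 (insert('k')): buffer="cqklmukk" (len 8), cursors c3@3 c1@8 c2@8, authorship ..3...12
After op 4 (insert('d')): buffer="cqkdlmukkdd" (len 11), cursors c3@4 c1@11 c2@11, authorship ..33...1212
After op 5 (delete): buffer="cqklmukk" (len 8), cursors c3@3 c1@8 c2@8, authorship ..3...12
After op 6 (insert('t')): buffer="cqktlmukktt" (len 11), cursors c3@4 c1@11 c2@11, authorship ..33...1212
Authorship (.=original, N=cursor N): . . 3 3 . . . 1 2 1 2
Index 10: author = 2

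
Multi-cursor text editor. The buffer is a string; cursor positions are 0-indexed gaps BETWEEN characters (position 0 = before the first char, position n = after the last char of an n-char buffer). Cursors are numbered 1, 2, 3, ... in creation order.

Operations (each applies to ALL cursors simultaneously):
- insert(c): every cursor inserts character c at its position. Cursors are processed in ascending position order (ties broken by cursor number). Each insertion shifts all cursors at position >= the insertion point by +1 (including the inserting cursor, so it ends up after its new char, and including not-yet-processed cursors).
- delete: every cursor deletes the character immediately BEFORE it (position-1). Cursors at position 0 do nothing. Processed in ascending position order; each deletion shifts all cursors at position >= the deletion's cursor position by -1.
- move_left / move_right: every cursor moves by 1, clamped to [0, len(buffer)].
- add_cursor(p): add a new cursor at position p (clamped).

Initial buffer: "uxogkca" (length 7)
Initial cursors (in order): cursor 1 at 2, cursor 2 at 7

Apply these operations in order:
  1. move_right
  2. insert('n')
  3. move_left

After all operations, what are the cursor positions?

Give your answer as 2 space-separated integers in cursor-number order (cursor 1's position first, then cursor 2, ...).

After op 1 (move_right): buffer="uxogkca" (len 7), cursors c1@3 c2@7, authorship .......
After op 2 (insert('n')): buffer="uxongkcan" (len 9), cursors c1@4 c2@9, authorship ...1....2
After op 3 (move_left): buffer="uxongkcan" (len 9), cursors c1@3 c2@8, authorship ...1....2

Answer: 3 8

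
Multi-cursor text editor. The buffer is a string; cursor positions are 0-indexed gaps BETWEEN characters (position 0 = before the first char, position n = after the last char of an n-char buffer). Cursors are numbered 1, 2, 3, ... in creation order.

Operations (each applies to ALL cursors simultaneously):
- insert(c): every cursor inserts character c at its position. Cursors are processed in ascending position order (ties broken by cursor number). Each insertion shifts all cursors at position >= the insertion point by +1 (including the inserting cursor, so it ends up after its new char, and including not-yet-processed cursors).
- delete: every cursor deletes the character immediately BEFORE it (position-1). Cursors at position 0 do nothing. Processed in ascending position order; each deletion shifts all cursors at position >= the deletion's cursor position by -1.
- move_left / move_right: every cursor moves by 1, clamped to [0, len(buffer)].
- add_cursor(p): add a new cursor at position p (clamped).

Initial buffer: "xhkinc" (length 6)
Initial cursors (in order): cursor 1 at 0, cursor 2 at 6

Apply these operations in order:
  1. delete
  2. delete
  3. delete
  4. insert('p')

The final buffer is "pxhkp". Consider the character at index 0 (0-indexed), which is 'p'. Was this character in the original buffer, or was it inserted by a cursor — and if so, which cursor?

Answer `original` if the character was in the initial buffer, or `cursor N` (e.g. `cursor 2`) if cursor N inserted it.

After op 1 (delete): buffer="xhkin" (len 5), cursors c1@0 c2@5, authorship .....
After op 2 (delete): buffer="xhki" (len 4), cursors c1@0 c2@4, authorship ....
After op 3 (delete): buffer="xhk" (len 3), cursors c1@0 c2@3, authorship ...
After op 4 (insert('p')): buffer="pxhkp" (len 5), cursors c1@1 c2@5, authorship 1...2
Authorship (.=original, N=cursor N): 1 . . . 2
Index 0: author = 1

Answer: cursor 1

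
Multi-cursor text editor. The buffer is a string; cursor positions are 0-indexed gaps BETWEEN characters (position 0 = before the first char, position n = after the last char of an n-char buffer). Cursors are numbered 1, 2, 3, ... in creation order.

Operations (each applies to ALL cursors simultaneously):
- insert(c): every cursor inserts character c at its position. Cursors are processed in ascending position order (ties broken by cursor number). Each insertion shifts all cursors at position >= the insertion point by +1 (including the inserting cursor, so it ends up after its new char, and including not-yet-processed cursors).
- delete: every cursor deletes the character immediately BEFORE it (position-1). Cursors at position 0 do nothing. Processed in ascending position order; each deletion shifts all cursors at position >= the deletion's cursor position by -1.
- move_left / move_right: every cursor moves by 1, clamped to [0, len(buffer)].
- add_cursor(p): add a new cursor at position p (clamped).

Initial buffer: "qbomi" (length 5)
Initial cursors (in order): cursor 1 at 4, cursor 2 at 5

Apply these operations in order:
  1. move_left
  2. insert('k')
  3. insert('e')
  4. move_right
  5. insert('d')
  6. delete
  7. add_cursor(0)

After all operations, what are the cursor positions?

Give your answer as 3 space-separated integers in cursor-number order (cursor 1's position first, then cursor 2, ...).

Answer: 6 9 0

Derivation:
After op 1 (move_left): buffer="qbomi" (len 5), cursors c1@3 c2@4, authorship .....
After op 2 (insert('k')): buffer="qbokmki" (len 7), cursors c1@4 c2@6, authorship ...1.2.
After op 3 (insert('e')): buffer="qbokemkei" (len 9), cursors c1@5 c2@8, authorship ...11.22.
After op 4 (move_right): buffer="qbokemkei" (len 9), cursors c1@6 c2@9, authorship ...11.22.
After op 5 (insert('d')): buffer="qbokemdkeid" (len 11), cursors c1@7 c2@11, authorship ...11.122.2
After op 6 (delete): buffer="qbokemkei" (len 9), cursors c1@6 c2@9, authorship ...11.22.
After op 7 (add_cursor(0)): buffer="qbokemkei" (len 9), cursors c3@0 c1@6 c2@9, authorship ...11.22.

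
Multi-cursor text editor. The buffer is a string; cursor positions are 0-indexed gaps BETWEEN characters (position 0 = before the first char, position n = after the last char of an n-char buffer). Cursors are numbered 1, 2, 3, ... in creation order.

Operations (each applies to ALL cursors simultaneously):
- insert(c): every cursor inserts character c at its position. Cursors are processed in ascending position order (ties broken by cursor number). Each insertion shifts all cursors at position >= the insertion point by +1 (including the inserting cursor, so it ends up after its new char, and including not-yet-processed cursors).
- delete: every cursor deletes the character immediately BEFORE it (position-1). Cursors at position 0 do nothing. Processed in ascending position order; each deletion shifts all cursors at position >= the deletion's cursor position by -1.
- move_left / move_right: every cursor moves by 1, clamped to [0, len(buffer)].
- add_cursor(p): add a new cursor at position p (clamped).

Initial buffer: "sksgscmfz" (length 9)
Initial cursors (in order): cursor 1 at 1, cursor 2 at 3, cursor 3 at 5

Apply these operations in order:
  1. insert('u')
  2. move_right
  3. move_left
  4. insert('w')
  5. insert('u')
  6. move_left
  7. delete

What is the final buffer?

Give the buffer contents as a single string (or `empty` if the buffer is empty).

Answer: suuksuugsuucmfz

Derivation:
After op 1 (insert('u')): buffer="suksugsucmfz" (len 12), cursors c1@2 c2@5 c3@8, authorship .1..2..3....
After op 2 (move_right): buffer="suksugsucmfz" (len 12), cursors c1@3 c2@6 c3@9, authorship .1..2..3....
After op 3 (move_left): buffer="suksugsucmfz" (len 12), cursors c1@2 c2@5 c3@8, authorship .1..2..3....
After op 4 (insert('w')): buffer="suwksuwgsuwcmfz" (len 15), cursors c1@3 c2@7 c3@11, authorship .11..22..33....
After op 5 (insert('u')): buffer="suwuksuwugsuwucmfz" (len 18), cursors c1@4 c2@9 c3@14, authorship .111..222..333....
After op 6 (move_left): buffer="suwuksuwugsuwucmfz" (len 18), cursors c1@3 c2@8 c3@13, authorship .111..222..333....
After op 7 (delete): buffer="suuksuugsuucmfz" (len 15), cursors c1@2 c2@6 c3@10, authorship .11..22..33....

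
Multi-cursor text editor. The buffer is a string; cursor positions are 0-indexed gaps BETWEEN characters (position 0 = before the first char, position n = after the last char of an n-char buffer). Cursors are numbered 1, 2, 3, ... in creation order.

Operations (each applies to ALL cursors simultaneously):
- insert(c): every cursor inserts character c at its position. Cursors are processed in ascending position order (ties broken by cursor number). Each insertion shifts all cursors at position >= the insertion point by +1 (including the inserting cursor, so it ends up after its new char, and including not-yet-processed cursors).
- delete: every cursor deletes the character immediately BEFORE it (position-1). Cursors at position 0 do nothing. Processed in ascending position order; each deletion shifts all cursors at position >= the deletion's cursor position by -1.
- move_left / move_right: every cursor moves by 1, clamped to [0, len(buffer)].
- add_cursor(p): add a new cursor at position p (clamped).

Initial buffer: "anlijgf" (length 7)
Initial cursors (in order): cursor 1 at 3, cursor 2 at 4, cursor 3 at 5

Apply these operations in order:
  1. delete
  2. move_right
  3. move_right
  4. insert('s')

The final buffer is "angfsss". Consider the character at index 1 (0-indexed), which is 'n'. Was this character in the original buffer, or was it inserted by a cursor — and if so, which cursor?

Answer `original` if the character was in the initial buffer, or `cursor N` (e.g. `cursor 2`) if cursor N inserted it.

After op 1 (delete): buffer="angf" (len 4), cursors c1@2 c2@2 c3@2, authorship ....
After op 2 (move_right): buffer="angf" (len 4), cursors c1@3 c2@3 c3@3, authorship ....
After op 3 (move_right): buffer="angf" (len 4), cursors c1@4 c2@4 c3@4, authorship ....
After op 4 (insert('s')): buffer="angfsss" (len 7), cursors c1@7 c2@7 c3@7, authorship ....123
Authorship (.=original, N=cursor N): . . . . 1 2 3
Index 1: author = original

Answer: original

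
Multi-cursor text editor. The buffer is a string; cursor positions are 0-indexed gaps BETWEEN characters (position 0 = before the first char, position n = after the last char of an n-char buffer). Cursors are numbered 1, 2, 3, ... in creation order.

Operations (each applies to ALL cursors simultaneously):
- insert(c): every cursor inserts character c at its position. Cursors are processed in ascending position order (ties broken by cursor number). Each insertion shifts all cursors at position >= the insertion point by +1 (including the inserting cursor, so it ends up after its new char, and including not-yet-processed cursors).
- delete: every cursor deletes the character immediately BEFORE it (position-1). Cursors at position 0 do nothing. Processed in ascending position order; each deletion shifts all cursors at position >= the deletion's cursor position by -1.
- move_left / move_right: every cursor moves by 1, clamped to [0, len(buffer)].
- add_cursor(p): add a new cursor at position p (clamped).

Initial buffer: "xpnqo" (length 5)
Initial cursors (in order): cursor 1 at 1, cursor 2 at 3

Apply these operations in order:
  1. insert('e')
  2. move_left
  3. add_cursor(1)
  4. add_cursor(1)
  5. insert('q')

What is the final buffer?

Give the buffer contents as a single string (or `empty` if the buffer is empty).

Answer: xqqqepnqeqo

Derivation:
After op 1 (insert('e')): buffer="xepneqo" (len 7), cursors c1@2 c2@5, authorship .1..2..
After op 2 (move_left): buffer="xepneqo" (len 7), cursors c1@1 c2@4, authorship .1..2..
After op 3 (add_cursor(1)): buffer="xepneqo" (len 7), cursors c1@1 c3@1 c2@4, authorship .1..2..
After op 4 (add_cursor(1)): buffer="xepneqo" (len 7), cursors c1@1 c3@1 c4@1 c2@4, authorship .1..2..
After op 5 (insert('q')): buffer="xqqqepnqeqo" (len 11), cursors c1@4 c3@4 c4@4 c2@8, authorship .1341..22..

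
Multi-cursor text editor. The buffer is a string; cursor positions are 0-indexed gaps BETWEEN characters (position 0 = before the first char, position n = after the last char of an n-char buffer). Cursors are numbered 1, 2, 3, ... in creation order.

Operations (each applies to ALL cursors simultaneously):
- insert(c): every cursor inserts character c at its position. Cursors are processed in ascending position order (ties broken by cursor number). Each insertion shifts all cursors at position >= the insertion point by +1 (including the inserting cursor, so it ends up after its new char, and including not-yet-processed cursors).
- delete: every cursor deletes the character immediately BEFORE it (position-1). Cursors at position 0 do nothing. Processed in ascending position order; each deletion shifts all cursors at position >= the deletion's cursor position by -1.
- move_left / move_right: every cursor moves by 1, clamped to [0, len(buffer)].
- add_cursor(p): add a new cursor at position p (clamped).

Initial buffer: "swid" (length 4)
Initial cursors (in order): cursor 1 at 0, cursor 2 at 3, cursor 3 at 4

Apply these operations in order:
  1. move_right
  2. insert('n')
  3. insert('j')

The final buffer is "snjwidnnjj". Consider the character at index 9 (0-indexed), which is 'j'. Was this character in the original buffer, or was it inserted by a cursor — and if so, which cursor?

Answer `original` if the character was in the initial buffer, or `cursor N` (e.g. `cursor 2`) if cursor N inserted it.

After op 1 (move_right): buffer="swid" (len 4), cursors c1@1 c2@4 c3@4, authorship ....
After op 2 (insert('n')): buffer="snwidnn" (len 7), cursors c1@2 c2@7 c3@7, authorship .1...23
After op 3 (insert('j')): buffer="snjwidnnjj" (len 10), cursors c1@3 c2@10 c3@10, authorship .11...2323
Authorship (.=original, N=cursor N): . 1 1 . . . 2 3 2 3
Index 9: author = 3

Answer: cursor 3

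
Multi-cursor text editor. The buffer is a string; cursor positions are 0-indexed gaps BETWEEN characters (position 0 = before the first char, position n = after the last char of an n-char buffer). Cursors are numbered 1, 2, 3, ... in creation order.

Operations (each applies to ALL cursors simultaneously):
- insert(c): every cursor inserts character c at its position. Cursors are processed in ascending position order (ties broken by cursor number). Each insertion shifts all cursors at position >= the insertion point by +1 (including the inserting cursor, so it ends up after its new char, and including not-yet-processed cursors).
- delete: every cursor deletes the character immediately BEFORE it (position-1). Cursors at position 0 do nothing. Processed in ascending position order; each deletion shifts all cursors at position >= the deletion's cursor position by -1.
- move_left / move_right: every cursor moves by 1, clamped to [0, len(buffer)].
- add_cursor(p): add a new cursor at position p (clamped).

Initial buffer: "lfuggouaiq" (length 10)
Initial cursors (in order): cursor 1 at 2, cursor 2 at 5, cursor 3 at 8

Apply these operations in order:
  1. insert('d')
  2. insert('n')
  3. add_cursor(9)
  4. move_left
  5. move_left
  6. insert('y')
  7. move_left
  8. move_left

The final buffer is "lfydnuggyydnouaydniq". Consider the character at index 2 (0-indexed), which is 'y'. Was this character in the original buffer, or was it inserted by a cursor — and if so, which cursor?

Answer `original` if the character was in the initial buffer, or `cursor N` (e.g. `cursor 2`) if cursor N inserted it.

After op 1 (insert('d')): buffer="lfduggdouadiq" (len 13), cursors c1@3 c2@7 c3@11, authorship ..1...2...3..
After op 2 (insert('n')): buffer="lfdnuggdnouadniq" (len 16), cursors c1@4 c2@9 c3@14, authorship ..11...22...33..
After op 3 (add_cursor(9)): buffer="lfdnuggdnouadniq" (len 16), cursors c1@4 c2@9 c4@9 c3@14, authorship ..11...22...33..
After op 4 (move_left): buffer="lfdnuggdnouadniq" (len 16), cursors c1@3 c2@8 c4@8 c3@13, authorship ..11...22...33..
After op 5 (move_left): buffer="lfdnuggdnouadniq" (len 16), cursors c1@2 c2@7 c4@7 c3@12, authorship ..11...22...33..
After op 6 (insert('y')): buffer="lfydnuggyydnouaydniq" (len 20), cursors c1@3 c2@10 c4@10 c3@16, authorship ..111...2422...333..
After op 7 (move_left): buffer="lfydnuggyydnouaydniq" (len 20), cursors c1@2 c2@9 c4@9 c3@15, authorship ..111...2422...333..
After op 8 (move_left): buffer="lfydnuggyydnouaydniq" (len 20), cursors c1@1 c2@8 c4@8 c3@14, authorship ..111...2422...333..
Authorship (.=original, N=cursor N): . . 1 1 1 . . . 2 4 2 2 . . . 3 3 3 . .
Index 2: author = 1

Answer: cursor 1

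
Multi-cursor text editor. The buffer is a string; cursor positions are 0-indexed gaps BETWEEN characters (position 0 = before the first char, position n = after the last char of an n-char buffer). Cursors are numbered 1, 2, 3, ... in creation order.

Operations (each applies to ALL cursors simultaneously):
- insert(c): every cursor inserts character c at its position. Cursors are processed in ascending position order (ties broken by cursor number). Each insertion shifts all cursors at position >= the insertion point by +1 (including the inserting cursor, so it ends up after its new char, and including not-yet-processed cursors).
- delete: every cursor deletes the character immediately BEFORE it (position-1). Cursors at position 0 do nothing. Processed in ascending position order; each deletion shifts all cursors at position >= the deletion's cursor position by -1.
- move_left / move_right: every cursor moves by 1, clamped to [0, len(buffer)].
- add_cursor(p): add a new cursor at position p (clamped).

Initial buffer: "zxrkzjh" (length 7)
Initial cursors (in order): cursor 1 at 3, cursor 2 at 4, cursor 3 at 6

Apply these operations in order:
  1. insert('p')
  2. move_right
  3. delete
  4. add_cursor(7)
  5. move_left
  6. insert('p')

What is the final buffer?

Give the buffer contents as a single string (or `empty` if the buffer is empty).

After op 1 (insert('p')): buffer="zxrpkpzjph" (len 10), cursors c1@4 c2@6 c3@9, authorship ...1.2..3.
After op 2 (move_right): buffer="zxrpkpzjph" (len 10), cursors c1@5 c2@7 c3@10, authorship ...1.2..3.
After op 3 (delete): buffer="zxrppjp" (len 7), cursors c1@4 c2@5 c3@7, authorship ...12.3
After op 4 (add_cursor(7)): buffer="zxrppjp" (len 7), cursors c1@4 c2@5 c3@7 c4@7, authorship ...12.3
After op 5 (move_left): buffer="zxrppjp" (len 7), cursors c1@3 c2@4 c3@6 c4@6, authorship ...12.3
After op 6 (insert('p')): buffer="zxrppppjppp" (len 11), cursors c1@4 c2@6 c3@10 c4@10, authorship ...1122.343

Answer: zxrppppjppp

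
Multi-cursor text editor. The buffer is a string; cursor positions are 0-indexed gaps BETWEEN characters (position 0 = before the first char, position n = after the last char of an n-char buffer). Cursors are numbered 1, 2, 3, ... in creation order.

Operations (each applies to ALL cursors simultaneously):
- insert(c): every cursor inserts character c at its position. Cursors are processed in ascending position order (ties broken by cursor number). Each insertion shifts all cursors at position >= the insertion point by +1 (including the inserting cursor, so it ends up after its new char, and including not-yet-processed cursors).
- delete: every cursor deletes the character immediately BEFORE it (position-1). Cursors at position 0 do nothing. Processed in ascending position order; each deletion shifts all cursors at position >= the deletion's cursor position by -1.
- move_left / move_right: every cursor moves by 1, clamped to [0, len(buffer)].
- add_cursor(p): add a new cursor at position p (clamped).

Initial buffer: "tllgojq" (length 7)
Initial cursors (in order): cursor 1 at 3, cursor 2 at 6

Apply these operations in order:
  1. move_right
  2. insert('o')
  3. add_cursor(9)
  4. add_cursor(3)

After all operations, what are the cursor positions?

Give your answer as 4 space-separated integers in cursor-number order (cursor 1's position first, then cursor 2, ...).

After op 1 (move_right): buffer="tllgojq" (len 7), cursors c1@4 c2@7, authorship .......
After op 2 (insert('o')): buffer="tllgoojqo" (len 9), cursors c1@5 c2@9, authorship ....1...2
After op 3 (add_cursor(9)): buffer="tllgoojqo" (len 9), cursors c1@5 c2@9 c3@9, authorship ....1...2
After op 4 (add_cursor(3)): buffer="tllgoojqo" (len 9), cursors c4@3 c1@5 c2@9 c3@9, authorship ....1...2

Answer: 5 9 9 3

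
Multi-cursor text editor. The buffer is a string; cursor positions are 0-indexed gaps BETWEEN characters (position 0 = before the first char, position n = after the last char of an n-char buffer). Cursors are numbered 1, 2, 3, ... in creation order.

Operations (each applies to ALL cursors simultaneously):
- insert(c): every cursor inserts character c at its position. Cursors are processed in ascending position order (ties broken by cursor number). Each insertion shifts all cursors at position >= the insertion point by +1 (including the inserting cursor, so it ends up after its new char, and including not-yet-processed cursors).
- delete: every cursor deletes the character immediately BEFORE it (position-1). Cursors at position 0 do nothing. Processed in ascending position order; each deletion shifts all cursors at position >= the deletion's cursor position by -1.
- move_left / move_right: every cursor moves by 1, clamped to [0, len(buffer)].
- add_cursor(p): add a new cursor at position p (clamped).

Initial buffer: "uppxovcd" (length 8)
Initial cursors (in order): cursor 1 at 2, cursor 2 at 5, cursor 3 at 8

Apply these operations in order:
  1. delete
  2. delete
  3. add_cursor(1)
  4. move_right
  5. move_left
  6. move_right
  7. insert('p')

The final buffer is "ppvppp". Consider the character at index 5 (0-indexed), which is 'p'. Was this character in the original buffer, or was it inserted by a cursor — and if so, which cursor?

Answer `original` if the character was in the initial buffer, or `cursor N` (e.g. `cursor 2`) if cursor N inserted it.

After op 1 (delete): buffer="upxvc" (len 5), cursors c1@1 c2@3 c3@5, authorship .....
After op 2 (delete): buffer="pv" (len 2), cursors c1@0 c2@1 c3@2, authorship ..
After op 3 (add_cursor(1)): buffer="pv" (len 2), cursors c1@0 c2@1 c4@1 c3@2, authorship ..
After op 4 (move_right): buffer="pv" (len 2), cursors c1@1 c2@2 c3@2 c4@2, authorship ..
After op 5 (move_left): buffer="pv" (len 2), cursors c1@0 c2@1 c3@1 c4@1, authorship ..
After op 6 (move_right): buffer="pv" (len 2), cursors c1@1 c2@2 c3@2 c4@2, authorship ..
After op 7 (insert('p')): buffer="ppvppp" (len 6), cursors c1@2 c2@6 c3@6 c4@6, authorship .1.234
Authorship (.=original, N=cursor N): . 1 . 2 3 4
Index 5: author = 4

Answer: cursor 4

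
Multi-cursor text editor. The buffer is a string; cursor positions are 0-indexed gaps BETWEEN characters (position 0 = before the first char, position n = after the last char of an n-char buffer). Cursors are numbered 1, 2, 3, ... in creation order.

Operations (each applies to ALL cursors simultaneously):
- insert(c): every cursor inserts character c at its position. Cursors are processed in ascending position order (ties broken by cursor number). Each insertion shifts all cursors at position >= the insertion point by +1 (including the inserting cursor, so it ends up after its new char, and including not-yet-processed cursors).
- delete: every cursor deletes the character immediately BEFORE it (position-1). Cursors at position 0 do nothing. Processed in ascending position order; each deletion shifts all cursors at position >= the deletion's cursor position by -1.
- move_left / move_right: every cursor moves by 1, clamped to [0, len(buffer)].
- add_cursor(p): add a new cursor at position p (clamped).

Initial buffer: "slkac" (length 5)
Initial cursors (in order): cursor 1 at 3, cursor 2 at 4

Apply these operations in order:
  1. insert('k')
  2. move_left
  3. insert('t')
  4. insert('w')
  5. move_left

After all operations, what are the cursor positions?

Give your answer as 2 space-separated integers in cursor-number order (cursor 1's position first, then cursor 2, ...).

Answer: 4 8

Derivation:
After op 1 (insert('k')): buffer="slkkakc" (len 7), cursors c1@4 c2@6, authorship ...1.2.
After op 2 (move_left): buffer="slkkakc" (len 7), cursors c1@3 c2@5, authorship ...1.2.
After op 3 (insert('t')): buffer="slktkatkc" (len 9), cursors c1@4 c2@7, authorship ...11.22.
After op 4 (insert('w')): buffer="slktwkatwkc" (len 11), cursors c1@5 c2@9, authorship ...111.222.
After op 5 (move_left): buffer="slktwkatwkc" (len 11), cursors c1@4 c2@8, authorship ...111.222.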